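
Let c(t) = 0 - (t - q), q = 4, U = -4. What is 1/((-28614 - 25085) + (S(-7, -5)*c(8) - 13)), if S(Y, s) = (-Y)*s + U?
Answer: -1/53556 ≈ -1.8672e-5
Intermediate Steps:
c(t) = 4 - t (c(t) = 0 - (t - 1*4) = 0 - (t - 4) = 0 - (-4 + t) = 0 + (4 - t) = 4 - t)
S(Y, s) = -4 - Y*s (S(Y, s) = (-Y)*s - 4 = -Y*s - 4 = -4 - Y*s)
1/((-28614 - 25085) + (S(-7, -5)*c(8) - 13)) = 1/((-28614 - 25085) + ((-4 - 1*(-7)*(-5))*(4 - 1*8) - 13)) = 1/(-53699 + ((-4 - 35)*(4 - 8) - 13)) = 1/(-53699 + (-39*(-4) - 13)) = 1/(-53699 + (156 - 13)) = 1/(-53699 + 143) = 1/(-53556) = -1/53556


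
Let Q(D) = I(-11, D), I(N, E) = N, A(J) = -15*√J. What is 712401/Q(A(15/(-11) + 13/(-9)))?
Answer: -712401/11 ≈ -64764.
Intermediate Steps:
Q(D) = -11
712401/Q(A(15/(-11) + 13/(-9))) = 712401/(-11) = 712401*(-1/11) = -712401/11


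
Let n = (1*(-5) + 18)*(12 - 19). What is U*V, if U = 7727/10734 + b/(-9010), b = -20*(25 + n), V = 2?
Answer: 5545139/4835667 ≈ 1.1467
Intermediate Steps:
n = -91 (n = (-5 + 18)*(-7) = 13*(-7) = -91)
b = 1320 (b = -20*(25 - 91) = -20*(-66) = 1320)
U = 5545139/9671334 (U = 7727/10734 + 1320/(-9010) = 7727*(1/10734) + 1320*(-1/9010) = 7727/10734 - 132/901 = 5545139/9671334 ≈ 0.57336)
U*V = (5545139/9671334)*2 = 5545139/4835667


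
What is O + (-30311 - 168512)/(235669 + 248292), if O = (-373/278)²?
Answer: 51967173237/37402441924 ≈ 1.3894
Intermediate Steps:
O = 139129/77284 (O = (-373*1/278)² = (-373/278)² = 139129/77284 ≈ 1.8002)
O + (-30311 - 168512)/(235669 + 248292) = 139129/77284 + (-30311 - 168512)/(235669 + 248292) = 139129/77284 - 198823/483961 = 51967173237/37402441924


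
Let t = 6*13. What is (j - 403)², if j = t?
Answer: 105625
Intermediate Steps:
t = 78
j = 78
(j - 403)² = (78 - 403)² = (-325)² = 105625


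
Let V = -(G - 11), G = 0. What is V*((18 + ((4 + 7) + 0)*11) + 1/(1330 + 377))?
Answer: 2610014/1707 ≈ 1529.0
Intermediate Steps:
V = 11 (V = -(0 - 11) = -1*(-11) = 11)
V*((18 + ((4 + 7) + 0)*11) + 1/(1330 + 377)) = 11*((18 + ((4 + 7) + 0)*11) + 1/(1330 + 377)) = 11*((18 + (11 + 0)*11) + 1/1707) = 11*((18 + 11*11) + 1/1707) = 11*((18 + 121) + 1/1707) = 11*(139 + 1/1707) = 11*(237274/1707) = 2610014/1707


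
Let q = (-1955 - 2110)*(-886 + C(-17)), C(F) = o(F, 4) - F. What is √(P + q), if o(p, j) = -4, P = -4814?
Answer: √3543931 ≈ 1882.5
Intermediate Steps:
C(F) = -4 - F
q = 3548745 (q = (-1955 - 2110)*(-886 + (-4 - 1*(-17))) = -4065*(-886 + (-4 + 17)) = -4065*(-886 + 13) = -4065*(-873) = 3548745)
√(P + q) = √(-4814 + 3548745) = √3543931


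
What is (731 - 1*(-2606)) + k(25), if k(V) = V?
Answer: 3362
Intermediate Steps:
(731 - 1*(-2606)) + k(25) = (731 - 1*(-2606)) + 25 = (731 + 2606) + 25 = 3337 + 25 = 3362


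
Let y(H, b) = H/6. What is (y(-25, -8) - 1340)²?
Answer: 65044225/36 ≈ 1.8068e+6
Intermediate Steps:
y(H, b) = H/6 (y(H, b) = H*(⅙) = H/6)
(y(-25, -8) - 1340)² = ((⅙)*(-25) - 1340)² = (-25/6 - 1340)² = (-8065/6)² = 65044225/36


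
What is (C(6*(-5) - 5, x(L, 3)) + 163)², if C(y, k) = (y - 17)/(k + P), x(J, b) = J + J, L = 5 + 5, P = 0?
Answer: 643204/25 ≈ 25728.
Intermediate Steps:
L = 10
x(J, b) = 2*J
C(y, k) = (-17 + y)/k (C(y, k) = (y - 17)/(k + 0) = (-17 + y)/k)
(C(6*(-5) - 5, x(L, 3)) + 163)² = ((-17 + (6*(-5) - 5))/((2*10)) + 163)² = ((-17 + (-30 - 5))/20 + 163)² = ((-17 - 35)/20 + 163)² = ((1/20)*(-52) + 163)² = (-13/5 + 163)² = (802/5)² = 643204/25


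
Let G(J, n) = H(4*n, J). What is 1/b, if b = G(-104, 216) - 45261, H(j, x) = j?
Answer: -1/44397 ≈ -2.2524e-5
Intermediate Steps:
G(J, n) = 4*n
b = -44397 (b = 4*216 - 45261 = 864 - 45261 = -44397)
1/b = 1/(-44397) = -1/44397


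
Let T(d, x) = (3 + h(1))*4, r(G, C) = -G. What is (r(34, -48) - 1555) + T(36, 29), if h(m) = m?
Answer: -1573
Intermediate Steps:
T(d, x) = 16 (T(d, x) = (3 + 1)*4 = 4*4 = 16)
(r(34, -48) - 1555) + T(36, 29) = (-1*34 - 1555) + 16 = (-34 - 1555) + 16 = -1589 + 16 = -1573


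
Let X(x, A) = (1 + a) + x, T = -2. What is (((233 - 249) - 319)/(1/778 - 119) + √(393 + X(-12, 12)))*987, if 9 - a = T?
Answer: 257241810/92581 + 987*√393 ≈ 22345.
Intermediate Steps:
a = 11 (a = 9 - 1*(-2) = 9 + 2 = 11)
X(x, A) = 12 + x (X(x, A) = (1 + 11) + x = 12 + x)
(((233 - 249) - 319)/(1/778 - 119) + √(393 + X(-12, 12)))*987 = (((233 - 249) - 319)/(1/778 - 119) + √(393 + (12 - 12)))*987 = ((-16 - 319)/(1/778 - 119) + √(393 + 0))*987 = (-335/(-92581/778) + √393)*987 = (-335*(-778/92581) + √393)*987 = (260630/92581 + √393)*987 = 257241810/92581 + 987*√393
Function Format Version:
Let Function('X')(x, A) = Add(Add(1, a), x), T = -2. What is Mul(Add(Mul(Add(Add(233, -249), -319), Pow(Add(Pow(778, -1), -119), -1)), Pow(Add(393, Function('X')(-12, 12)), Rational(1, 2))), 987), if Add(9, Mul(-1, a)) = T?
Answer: Add(Rational(257241810, 92581), Mul(987, Pow(393, Rational(1, 2)))) ≈ 22345.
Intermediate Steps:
a = 11 (a = Add(9, Mul(-1, -2)) = Add(9, 2) = 11)
Function('X')(x, A) = Add(12, x) (Function('X')(x, A) = Add(Add(1, 11), x) = Add(12, x))
Mul(Add(Mul(Add(Add(233, -249), -319), Pow(Add(Pow(778, -1), -119), -1)), Pow(Add(393, Function('X')(-12, 12)), Rational(1, 2))), 987) = Mul(Add(Mul(Add(Add(233, -249), -319), Pow(Add(Pow(778, -1), -119), -1)), Pow(Add(393, Add(12, -12)), Rational(1, 2))), 987) = Mul(Add(Mul(Add(-16, -319), Pow(Add(Rational(1, 778), -119), -1)), Pow(Add(393, 0), Rational(1, 2))), 987) = Mul(Add(Mul(-335, Pow(Rational(-92581, 778), -1)), Pow(393, Rational(1, 2))), 987) = Mul(Add(Mul(-335, Rational(-778, 92581)), Pow(393, Rational(1, 2))), 987) = Mul(Add(Rational(260630, 92581), Pow(393, Rational(1, 2))), 987) = Add(Rational(257241810, 92581), Mul(987, Pow(393, Rational(1, 2))))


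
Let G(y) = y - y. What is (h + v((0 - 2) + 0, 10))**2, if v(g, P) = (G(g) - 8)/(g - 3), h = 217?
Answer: 1194649/25 ≈ 47786.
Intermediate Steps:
G(y) = 0
v(g, P) = -8/(-3 + g) (v(g, P) = (0 - 8)/(g - 3) = -8/(-3 + g))
(h + v((0 - 2) + 0, 10))**2 = (217 - 8/(-3 + ((0 - 2) + 0)))**2 = (217 - 8/(-3 + (-2 + 0)))**2 = (217 - 8/(-3 - 2))**2 = (217 - 8/(-5))**2 = (217 - 8*(-1/5))**2 = (217 + 8/5)**2 = (1093/5)**2 = 1194649/25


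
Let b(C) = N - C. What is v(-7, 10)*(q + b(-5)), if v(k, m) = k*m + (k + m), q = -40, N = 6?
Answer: 1943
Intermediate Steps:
b(C) = 6 - C
v(k, m) = k + m + k*m
v(-7, 10)*(q + b(-5)) = (-7 + 10 - 7*10)*(-40 + (6 - 1*(-5))) = (-7 + 10 - 70)*(-40 + (6 + 5)) = -67*(-40 + 11) = -67*(-29) = 1943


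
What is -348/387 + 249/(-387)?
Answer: -199/129 ≈ -1.5426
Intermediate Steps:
-348/387 + 249/(-387) = -348*1/387 + 249*(-1/387) = -116/129 - 83/129 = -199/129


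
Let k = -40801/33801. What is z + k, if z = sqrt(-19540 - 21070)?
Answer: -40801/33801 + I*sqrt(40610) ≈ -1.2071 + 201.52*I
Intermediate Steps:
z = I*sqrt(40610) (z = sqrt(-40610) = I*sqrt(40610) ≈ 201.52*I)
k = -40801/33801 (k = -40801*1/33801 = -40801/33801 ≈ -1.2071)
z + k = I*sqrt(40610) - 40801/33801 = -40801/33801 + I*sqrt(40610)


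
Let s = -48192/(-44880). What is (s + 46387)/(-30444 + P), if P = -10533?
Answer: -43372849/38313495 ≈ -1.1321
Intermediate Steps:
s = 1004/935 (s = -48192*(-1/44880) = 1004/935 ≈ 1.0738)
(s + 46387)/(-30444 + P) = (1004/935 + 46387)/(-30444 - 10533) = (43372849/935)/(-40977) = (43372849/935)*(-1/40977) = -43372849/38313495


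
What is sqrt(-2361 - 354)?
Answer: I*sqrt(2715) ≈ 52.106*I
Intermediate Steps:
sqrt(-2361 - 354) = sqrt(-2715) = I*sqrt(2715)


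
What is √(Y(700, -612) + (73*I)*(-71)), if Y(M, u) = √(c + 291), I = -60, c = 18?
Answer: √(310980 + √309) ≈ 557.67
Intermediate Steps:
Y(M, u) = √309 (Y(M, u) = √(18 + 291) = √309)
√(Y(700, -612) + (73*I)*(-71)) = √(√309 + (73*(-60))*(-71)) = √(√309 - 4380*(-71)) = √(√309 + 310980) = √(310980 + √309)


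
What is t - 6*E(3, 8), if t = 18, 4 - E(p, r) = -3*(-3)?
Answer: 48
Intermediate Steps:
E(p, r) = -5 (E(p, r) = 4 - (-3)*(-3) = 4 - 1*9 = 4 - 9 = -5)
t - 6*E(3, 8) = 18 - 6*(-5) = 18 + 30 = 48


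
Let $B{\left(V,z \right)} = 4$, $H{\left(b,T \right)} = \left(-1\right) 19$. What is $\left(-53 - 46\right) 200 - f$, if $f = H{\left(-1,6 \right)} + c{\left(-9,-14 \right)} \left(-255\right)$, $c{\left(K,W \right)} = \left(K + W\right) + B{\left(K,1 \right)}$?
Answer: $-24626$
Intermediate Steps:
$H{\left(b,T \right)} = -19$
$c{\left(K,W \right)} = 4 + K + W$ ($c{\left(K,W \right)} = \left(K + W\right) + 4 = 4 + K + W$)
$f = 4826$ ($f = -19 + \left(4 - 9 - 14\right) \left(-255\right) = -19 - -4845 = -19 + 4845 = 4826$)
$\left(-53 - 46\right) 200 - f = \left(-53 - 46\right) 200 - 4826 = \left(-99\right) 200 - 4826 = -19800 - 4826 = -24626$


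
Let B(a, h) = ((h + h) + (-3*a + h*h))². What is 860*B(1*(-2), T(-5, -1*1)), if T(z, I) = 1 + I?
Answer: 30960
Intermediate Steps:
B(a, h) = (h² - 3*a + 2*h)² (B(a, h) = (2*h + (-3*a + h²))² = (2*h + (h² - 3*a))² = (h² - 3*a + 2*h)²)
860*B(1*(-2), T(-5, -1*1)) = 860*((1 - 1*1)² - 3*(-2) + 2*(1 - 1*1))² = 860*((1 - 1)² - 3*(-2) + 2*(1 - 1))² = 860*(0² + 6 + 2*0)² = 860*(0 + 6 + 0)² = 860*6² = 860*36 = 30960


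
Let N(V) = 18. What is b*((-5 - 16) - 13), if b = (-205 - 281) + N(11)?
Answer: 15912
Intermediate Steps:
b = -468 (b = (-205 - 281) + 18 = -486 + 18 = -468)
b*((-5 - 16) - 13) = -468*((-5 - 16) - 13) = -468*(-21 - 13) = -468*(-34) = 15912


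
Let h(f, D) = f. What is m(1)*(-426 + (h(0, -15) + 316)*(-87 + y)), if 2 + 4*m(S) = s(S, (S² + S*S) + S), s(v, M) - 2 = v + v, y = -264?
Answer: -55671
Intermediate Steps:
s(v, M) = 2 + 2*v (s(v, M) = 2 + (v + v) = 2 + 2*v)
m(S) = S/2 (m(S) = -½ + (2 + 2*S)/4 = -½ + (½ + S/2) = S/2)
m(1)*(-426 + (h(0, -15) + 316)*(-87 + y)) = ((½)*1)*(-426 + (0 + 316)*(-87 - 264)) = (-426 + 316*(-351))/2 = (-426 - 110916)/2 = (½)*(-111342) = -55671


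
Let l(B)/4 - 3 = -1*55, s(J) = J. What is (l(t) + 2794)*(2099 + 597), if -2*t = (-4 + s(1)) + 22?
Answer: 6971856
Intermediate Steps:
t = -19/2 (t = -((-4 + 1) + 22)/2 = -(-3 + 22)/2 = -½*19 = -19/2 ≈ -9.5000)
l(B) = -208 (l(B) = 12 + 4*(-1*55) = 12 + 4*(-55) = 12 - 220 = -208)
(l(t) + 2794)*(2099 + 597) = (-208 + 2794)*(2099 + 597) = 2586*2696 = 6971856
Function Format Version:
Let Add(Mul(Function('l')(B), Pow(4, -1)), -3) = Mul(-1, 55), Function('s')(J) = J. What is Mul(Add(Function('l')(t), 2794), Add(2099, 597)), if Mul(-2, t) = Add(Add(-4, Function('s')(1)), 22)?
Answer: 6971856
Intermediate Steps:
t = Rational(-19, 2) (t = Mul(Rational(-1, 2), Add(Add(-4, 1), 22)) = Mul(Rational(-1, 2), Add(-3, 22)) = Mul(Rational(-1, 2), 19) = Rational(-19, 2) ≈ -9.5000)
Function('l')(B) = -208 (Function('l')(B) = Add(12, Mul(4, Mul(-1, 55))) = Add(12, Mul(4, -55)) = Add(12, -220) = -208)
Mul(Add(Function('l')(t), 2794), Add(2099, 597)) = Mul(Add(-208, 2794), Add(2099, 597)) = Mul(2586, 2696) = 6971856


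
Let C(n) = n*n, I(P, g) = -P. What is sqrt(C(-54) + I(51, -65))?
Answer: sqrt(2865) ≈ 53.526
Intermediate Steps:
C(n) = n**2
sqrt(C(-54) + I(51, -65)) = sqrt((-54)**2 - 1*51) = sqrt(2916 - 51) = sqrt(2865)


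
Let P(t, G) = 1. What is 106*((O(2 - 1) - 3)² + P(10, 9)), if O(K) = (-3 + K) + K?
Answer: 1802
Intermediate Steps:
O(K) = -3 + 2*K
106*((O(2 - 1) - 3)² + P(10, 9)) = 106*(((-3 + 2*(2 - 1)) - 3)² + 1) = 106*(((-3 + 2*1) - 3)² + 1) = 106*(((-3 + 2) - 3)² + 1) = 106*((-1 - 3)² + 1) = 106*((-4)² + 1) = 106*(16 + 1) = 106*17 = 1802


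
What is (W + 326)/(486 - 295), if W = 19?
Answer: 345/191 ≈ 1.8063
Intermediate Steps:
(W + 326)/(486 - 295) = (19 + 326)/(486 - 295) = 345/191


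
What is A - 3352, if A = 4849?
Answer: 1497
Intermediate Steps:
A - 3352 = 4849 - 3352 = 1497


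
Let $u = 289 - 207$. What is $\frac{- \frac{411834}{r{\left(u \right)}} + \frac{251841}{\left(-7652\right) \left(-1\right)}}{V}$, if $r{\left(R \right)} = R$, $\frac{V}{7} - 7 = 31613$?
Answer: $- \frac{74540543}{3306735280} \approx -0.022542$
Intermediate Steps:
$u = 82$ ($u = 289 - 207 = 82$)
$V = 221340$ ($V = 49 + 7 \cdot 31613 = 49 + 221291 = 221340$)
$\frac{- \frac{411834}{r{\left(u \right)}} + \frac{251841}{\left(-7652\right) \left(-1\right)}}{V} = \frac{- \frac{411834}{82} + \frac{251841}{\left(-7652\right) \left(-1\right)}}{221340} = \left(\left(-411834\right) \frac{1}{82} + \frac{251841}{7652}\right) \frac{1}{221340} = \left(- \frac{205917}{41} + 251841 \cdot \frac{1}{7652}\right) \frac{1}{221340} = \left(- \frac{205917}{41} + \frac{251841}{7652}\right) \frac{1}{221340} = \left(- \frac{1565351403}{313732}\right) \frac{1}{221340} = - \frac{74540543}{3306735280}$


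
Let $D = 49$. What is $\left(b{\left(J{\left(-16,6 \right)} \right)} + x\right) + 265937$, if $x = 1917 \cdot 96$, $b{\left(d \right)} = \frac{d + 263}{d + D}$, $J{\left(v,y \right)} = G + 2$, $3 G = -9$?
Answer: $\frac{10799387}{24} \approx 4.4997 \cdot 10^{5}$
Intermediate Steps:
$G = -3$ ($G = \frac{1}{3} \left(-9\right) = -3$)
$J{\left(v,y \right)} = -1$ ($J{\left(v,y \right)} = -3 + 2 = -1$)
$b{\left(d \right)} = \frac{263 + d}{49 + d}$ ($b{\left(d \right)} = \frac{d + 263}{d + 49} = \frac{263 + d}{49 + d}$)
$x = 184032$
$\left(b{\left(J{\left(-16,6 \right)} \right)} + x\right) + 265937 = \left(\frac{263 - 1}{49 - 1} + 184032\right) + 265937 = \left(\frac{1}{48} \cdot 262 + 184032\right) + 265937 = \left(\frac{131}{24} + 184032\right) + 265937 = \frac{4416899}{24} + 265937 = \frac{10799387}{24}$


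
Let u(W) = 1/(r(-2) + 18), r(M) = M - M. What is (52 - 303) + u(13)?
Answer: -4517/18 ≈ -250.94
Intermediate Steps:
r(M) = 0
u(W) = 1/18 (u(W) = 1/(0 + 18) = 1/18)
(52 - 303) + u(13) = (52 - 303) + 1/18 = -251 + 1/18 = -4517/18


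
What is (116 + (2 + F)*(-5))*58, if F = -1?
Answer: 6438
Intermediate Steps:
(116 + (2 + F)*(-5))*58 = (116 + (2 - 1)*(-5))*58 = (116 + 1*(-5))*58 = (116 - 5)*58 = 111*58 = 6438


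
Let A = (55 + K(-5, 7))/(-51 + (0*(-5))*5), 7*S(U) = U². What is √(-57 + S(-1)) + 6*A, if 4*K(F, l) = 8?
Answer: -114/17 + I*√2786/7 ≈ -6.7059 + 7.5404*I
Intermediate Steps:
K(F, l) = 2 (K(F, l) = (¼)*8 = 2)
S(U) = U²/7
A = -19/17 (A = (55 + 2)/(-51 + (0*(-5))*5) = 57/(-51 + 0*5) = 57/(-51 + 0) = 57/(-51) = 57*(-1/51) = -19/17 ≈ -1.1176)
√(-57 + S(-1)) + 6*A = √(-57 + (⅐)*(-1)²) + 6*(-19/17) = √(-57 + (⅐)*1) - 114/17 = √(-57 + ⅐) - 114/17 = √(-398/7) - 114/17 = I*√2786/7 - 114/17 = -114/17 + I*√2786/7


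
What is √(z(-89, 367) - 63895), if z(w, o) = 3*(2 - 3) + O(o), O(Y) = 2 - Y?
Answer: I*√64263 ≈ 253.5*I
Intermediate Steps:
z(w, o) = -1 - o (z(w, o) = 3*(2 - 3) + (2 - o) = 3*(-1) + (2 - o) = -3 + (2 - o) = -1 - o)
√(z(-89, 367) - 63895) = √((-1 - 1*367) - 63895) = √((-1 - 367) - 63895) = √(-368 - 63895) = √(-64263) = I*√64263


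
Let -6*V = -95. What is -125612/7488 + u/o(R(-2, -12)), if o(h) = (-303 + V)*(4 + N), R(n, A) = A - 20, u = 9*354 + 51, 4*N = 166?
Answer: -384345119/22578192 ≈ -17.023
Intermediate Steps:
V = 95/6 (V = -⅙*(-95) = 95/6 ≈ 15.833)
N = 83/2 (N = (¼)*166 = 83/2 ≈ 41.500)
u = 3237 (u = 3186 + 51 = 3237)
R(n, A) = -20 + A
o(h) = -156793/12 (o(h) = (-303 + 95/6)*(4 + 83/2) = -1723/6*91/2 = -156793/12)
-125612/7488 + u/o(R(-2, -12)) = -125612/7488 + 3237/(-156793/12) = -125612*1/7488 + 3237*(-12/156793) = -31403/1872 - 2988/12061 = -384345119/22578192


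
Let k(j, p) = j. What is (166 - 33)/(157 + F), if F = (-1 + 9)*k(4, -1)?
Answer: 19/27 ≈ 0.70370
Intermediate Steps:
F = 32 (F = (-1 + 9)*4 = 8*4 = 32)
(166 - 33)/(157 + F) = (166 - 33)/(157 + 32) = 133/189 = 133*(1/189) = 19/27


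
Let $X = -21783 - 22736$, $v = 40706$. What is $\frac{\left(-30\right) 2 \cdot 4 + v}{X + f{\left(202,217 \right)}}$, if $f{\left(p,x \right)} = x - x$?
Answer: $- \frac{40466}{44519} \approx -0.90896$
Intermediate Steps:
$X = -44519$ ($X = -21783 - 22736 = -44519$)
$f{\left(p,x \right)} = 0$
$\frac{\left(-30\right) 2 \cdot 4 + v}{X + f{\left(202,217 \right)}} = \frac{\left(-30\right) 2 \cdot 4 + 40706}{-44519 + 0} = \frac{\left(-60\right) 4 + 40706}{-44519} = \left(-240 + 40706\right) \left(- \frac{1}{44519}\right) = 40466 \left(- \frac{1}{44519}\right) = - \frac{40466}{44519}$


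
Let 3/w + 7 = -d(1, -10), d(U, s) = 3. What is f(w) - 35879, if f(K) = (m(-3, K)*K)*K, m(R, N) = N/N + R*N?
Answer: -35878829/1000 ≈ -35879.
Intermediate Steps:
m(R, N) = 1 + N*R
w = -3/10 (w = 3/(-7 - 1*3) = 3/(-7 - 3) = 3/(-10) = 3*(-1/10) = -3/10 ≈ -0.30000)
f(K) = K**2*(1 - 3*K) (f(K) = ((1 + K*(-3))*K)*K = ((1 - 3*K)*K)*K = (K*(1 - 3*K))*K = K**2*(1 - 3*K))
f(w) - 35879 = (-3/10)**2*(1 - 3*(-3/10)) - 35879 = 9*(1 + 9/10)/100 - 35879 = (9/100)*(19/10) - 35879 = 171/1000 - 35879 = -35878829/1000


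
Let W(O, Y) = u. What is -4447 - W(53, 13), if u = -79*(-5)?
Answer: -4842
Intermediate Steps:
u = 395
W(O, Y) = 395
-4447 - W(53, 13) = -4447 - 1*395 = -4447 - 395 = -4842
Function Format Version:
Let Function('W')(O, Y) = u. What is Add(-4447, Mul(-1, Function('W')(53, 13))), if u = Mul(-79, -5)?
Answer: -4842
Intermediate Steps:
u = 395
Function('W')(O, Y) = 395
Add(-4447, Mul(-1, Function('W')(53, 13))) = Add(-4447, Mul(-1, 395)) = Add(-4447, -395) = -4842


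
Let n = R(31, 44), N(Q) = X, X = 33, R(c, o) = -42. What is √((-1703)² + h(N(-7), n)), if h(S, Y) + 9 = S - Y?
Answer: 5*√116011 ≈ 1703.0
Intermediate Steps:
N(Q) = 33
n = -42
h(S, Y) = -9 + S - Y (h(S, Y) = -9 + (S - Y) = -9 + S - Y)
√((-1703)² + h(N(-7), n)) = √((-1703)² + (-9 + 33 - 1*(-42))) = √(2900209 + (-9 + 33 + 42)) = √(2900209 + 66) = √2900275 = 5*√116011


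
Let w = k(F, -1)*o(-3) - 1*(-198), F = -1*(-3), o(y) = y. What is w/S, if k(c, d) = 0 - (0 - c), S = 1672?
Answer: 189/1672 ≈ 0.11304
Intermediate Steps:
F = 3
k(c, d) = c (k(c, d) = 0 - (-1)*c = 0 + c = c)
w = 189 (w = 3*(-3) - 1*(-198) = -9 + 198 = 189)
w/S = 189/1672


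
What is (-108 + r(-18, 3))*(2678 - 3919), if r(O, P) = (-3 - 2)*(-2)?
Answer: 121618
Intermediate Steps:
r(O, P) = 10 (r(O, P) = -5*(-2) = 10)
(-108 + r(-18, 3))*(2678 - 3919) = (-108 + 10)*(2678 - 3919) = -98*(-1241) = 121618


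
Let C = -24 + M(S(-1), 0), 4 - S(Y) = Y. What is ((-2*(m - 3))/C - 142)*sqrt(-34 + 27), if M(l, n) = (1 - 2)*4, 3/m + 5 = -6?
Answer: -10952*I*sqrt(7)/77 ≈ -376.32*I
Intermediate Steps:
S(Y) = 4 - Y
m = -3/11 (m = 3/(-5 - 6) = 3/(-11) = 3*(-1/11) = -3/11 ≈ -0.27273)
M(l, n) = -4 (M(l, n) = -1*4 = -4)
C = -28 (C = -24 - 4 = -28)
((-2*(m - 3))/C - 142)*sqrt(-34 + 27) = (-2*(-3/11 - 3)/(-28) - 142)*sqrt(-34 + 27) = (-2*(-36/11)*(-1/28) - 142)*sqrt(-7) = ((72/11)*(-1/28) - 142)*(I*sqrt(7)) = (-18/77 - 142)*(I*sqrt(7)) = -10952*I*sqrt(7)/77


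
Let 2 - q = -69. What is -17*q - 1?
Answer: -1208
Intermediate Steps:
q = 71 (q = 2 - 1*(-69) = 2 + 69 = 71)
-17*q - 1 = -17*71 - 1 = -1207 - 1 = -1208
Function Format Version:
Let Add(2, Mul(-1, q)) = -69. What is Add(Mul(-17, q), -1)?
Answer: -1208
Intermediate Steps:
q = 71 (q = Add(2, Mul(-1, -69)) = Add(2, 69) = 71)
Add(Mul(-17, q), -1) = Add(Mul(-17, 71), -1) = Add(-1207, -1) = -1208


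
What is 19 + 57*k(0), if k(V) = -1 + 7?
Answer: 361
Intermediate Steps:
k(V) = 6
19 + 57*k(0) = 19 + 57*6 = 19 + 342 = 361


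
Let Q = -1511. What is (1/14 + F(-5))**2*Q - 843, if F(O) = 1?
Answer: -505203/196 ≈ -2577.6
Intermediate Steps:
(1/14 + F(-5))**2*Q - 843 = (1/14 + 1)**2*(-1511) - 843 = (15/14)**2*(-1511) - 843 = (225/196)*(-1511) - 843 = -339975/196 - 843 = -505203/196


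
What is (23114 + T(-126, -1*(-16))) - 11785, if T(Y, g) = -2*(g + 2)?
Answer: 11293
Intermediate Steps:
T(Y, g) = -4 - 2*g (T(Y, g) = -2*(2 + g) = -4 - 2*g)
(23114 + T(-126, -1*(-16))) - 11785 = (23114 + (-4 - (-2)*(-16))) - 11785 = (23114 + (-4 - 2*16)) - 11785 = (23114 + (-4 - 32)) - 11785 = (23114 - 36) - 11785 = 23078 - 11785 = 11293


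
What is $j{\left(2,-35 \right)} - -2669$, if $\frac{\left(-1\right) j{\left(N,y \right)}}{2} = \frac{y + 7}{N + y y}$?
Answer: $\frac{3274919}{1227} \approx 2669.0$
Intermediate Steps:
$j{\left(N,y \right)} = - \frac{2 \left(7 + y\right)}{N + y^{2}}$ ($j{\left(N,y \right)} = - 2 \frac{y + 7}{N + y y} = - 2 \frac{7 + y}{N + y^{2}} = - \frac{2 \left(7 + y\right)}{N + y^{2}}$)
$j{\left(2,-35 \right)} - -2669 = \frac{2 \left(-7 - -35\right)}{2 + \left(-35\right)^{2}} - -2669 = \frac{2 \left(-7 + 35\right)}{2 + 1225} + 2669 = 2 \cdot \frac{1}{1227} \cdot 28 + 2669 = \frac{56}{1227} + 2669 = \frac{3274919}{1227}$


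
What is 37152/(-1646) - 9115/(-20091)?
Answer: -365708771/16534893 ≈ -22.117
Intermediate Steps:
37152/(-1646) - 9115/(-20091) = 37152*(-1/1646) - 9115*(-1/20091) = -18576/823 + 9115/20091 = -365708771/16534893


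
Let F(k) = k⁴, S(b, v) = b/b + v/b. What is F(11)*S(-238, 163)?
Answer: 1098075/238 ≈ 4613.8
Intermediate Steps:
S(b, v) = 1 + v/b
F(11)*S(-238, 163) = 11⁴*((-238 + 163)/(-238)) = 14641*(-1/238*(-75)) = 14641*(75/238) = 1098075/238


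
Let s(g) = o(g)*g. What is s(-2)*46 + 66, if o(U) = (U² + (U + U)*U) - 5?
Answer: -578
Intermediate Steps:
o(U) = -5 + 3*U² (o(U) = (U² + (2*U)*U) - 5 = (U² + 2*U²) - 5 = 3*U² - 5 = -5 + 3*U²)
s(g) = g*(-5 + 3*g²) (s(g) = (-5 + 3*g²)*g = g*(-5 + 3*g²))
s(-2)*46 + 66 = -2*(-5 + 3*(-2)²)*46 + 66 = -2*(-5 + 3*4)*46 + 66 = -2*(-5 + 12)*46 + 66 = -2*7*46 + 66 = -14*46 + 66 = -644 + 66 = -578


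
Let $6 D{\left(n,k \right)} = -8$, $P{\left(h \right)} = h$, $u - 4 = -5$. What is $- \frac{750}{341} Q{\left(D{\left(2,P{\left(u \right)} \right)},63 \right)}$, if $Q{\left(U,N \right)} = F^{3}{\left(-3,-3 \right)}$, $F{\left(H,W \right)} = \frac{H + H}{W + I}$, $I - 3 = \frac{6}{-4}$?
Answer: $- \frac{48000}{341} \approx -140.76$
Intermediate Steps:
$u = -1$ ($u = 4 - 5 = -1$)
$I = \frac{3}{2}$ ($I = 3 + \frac{6}{-4} = 3 + 6 \left(- \frac{1}{4}\right) = 3 - \frac{3}{2} = \frac{3}{2} \approx 1.5$)
$D{\left(n,k \right)} = - \frac{4}{3}$ ($D{\left(n,k \right)} = \frac{1}{6} \left(-8\right) = - \frac{4}{3}$)
$F{\left(H,W \right)} = \frac{2 H}{\frac{3}{2} + W}$ ($F{\left(H,W \right)} = \frac{H + H}{W + \frac{3}{2}} = \frac{2 H}{\frac{3}{2} + W}$)
$Q{\left(U,N \right)} = 64$ ($Q{\left(U,N \right)} = \left(4 \left(-3\right) \frac{1}{3 + 2 \left(-3\right)}\right)^{3} = \left(4 \left(-3\right) \frac{1}{3 - 6}\right)^{3} = \left(4 \left(-3\right) \frac{1}{-3}\right)^{3} = \left(4 \left(-3\right) \left(- \frac{1}{3}\right)\right)^{3} = 4^{3} = 64$)
$- \frac{750}{341} Q{\left(D{\left(2,P{\left(u \right)} \right)},63 \right)} = - \frac{750}{341} \cdot 64 = \left(-750\right) \frac{1}{341} \cdot 64 = \left(- \frac{750}{341}\right) 64 = - \frac{48000}{341}$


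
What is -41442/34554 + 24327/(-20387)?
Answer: -280912202/117408733 ≈ -2.3926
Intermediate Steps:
-41442/34554 + 24327/(-20387) = -41442*1/34554 + 24327*(-1/20387) = -6907/5759 - 24327/20387 = -280912202/117408733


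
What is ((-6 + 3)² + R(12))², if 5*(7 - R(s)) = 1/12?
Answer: 919681/3600 ≈ 255.47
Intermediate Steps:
R(s) = 419/60 (R(s) = 7 - ⅕/12 = 7 - ⅕*1/12 = 7 - 1/60 = 419/60)
((-6 + 3)² + R(12))² = ((-6 + 3)² + 419/60)² = ((-3)² + 419/60)² = (9 + 419/60)² = (959/60)² = 919681/3600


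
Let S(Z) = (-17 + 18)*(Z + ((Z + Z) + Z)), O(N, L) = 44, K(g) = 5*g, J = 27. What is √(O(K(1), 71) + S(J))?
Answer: 2*√38 ≈ 12.329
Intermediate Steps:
S(Z) = 4*Z (S(Z) = 1*(Z + (2*Z + Z)) = 1*(Z + 3*Z) = 1*(4*Z) = 4*Z)
√(O(K(1), 71) + S(J)) = √(44 + 4*27) = √(44 + 108) = √152 = 2*√38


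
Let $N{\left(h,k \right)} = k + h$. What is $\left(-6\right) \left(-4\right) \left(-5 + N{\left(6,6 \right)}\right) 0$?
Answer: $0$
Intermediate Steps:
$N{\left(h,k \right)} = h + k$
$\left(-6\right) \left(-4\right) \left(-5 + N{\left(6,6 \right)}\right) 0 = \left(-6\right) \left(-4\right) \left(-5 + \left(6 + 6\right)\right) 0 = 24 \left(-5 + 12\right) 0 = 24 \cdot 7 \cdot 0 = 24 \cdot 0 = 0$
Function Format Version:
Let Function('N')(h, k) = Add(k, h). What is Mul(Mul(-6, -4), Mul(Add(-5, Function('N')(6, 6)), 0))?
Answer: 0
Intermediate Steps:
Function('N')(h, k) = Add(h, k)
Mul(Mul(-6, -4), Mul(Add(-5, Function('N')(6, 6)), 0)) = Mul(Mul(-6, -4), Mul(Add(-5, Add(6, 6)), 0)) = Mul(24, Mul(Add(-5, 12), 0)) = Mul(24, Mul(7, 0)) = Mul(24, 0) = 0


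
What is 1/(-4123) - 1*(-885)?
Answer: 3648854/4123 ≈ 885.00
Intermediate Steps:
1/(-4123) - 1*(-885) = -1/4123 + 885 = 3648854/4123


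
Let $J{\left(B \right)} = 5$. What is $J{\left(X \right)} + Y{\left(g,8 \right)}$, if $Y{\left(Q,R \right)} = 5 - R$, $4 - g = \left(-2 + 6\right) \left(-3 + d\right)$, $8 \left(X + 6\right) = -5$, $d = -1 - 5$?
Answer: $2$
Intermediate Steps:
$d = -6$ ($d = -1 - 5 = -6$)
$X = - \frac{53}{8}$ ($X = -6 + \frac{1}{8} \left(-5\right) = -6 - \frac{5}{8} = - \frac{53}{8} \approx -6.625$)
$g = 40$ ($g = 4 - \left(-2 + 6\right) \left(-3 - 6\right) = 4 - 4 \left(-9\right) = 4 - -36 = 4 + 36 = 40$)
$J{\left(X \right)} + Y{\left(g,8 \right)} = 5 + \left(5 - 8\right) = 5 - 3 = 2$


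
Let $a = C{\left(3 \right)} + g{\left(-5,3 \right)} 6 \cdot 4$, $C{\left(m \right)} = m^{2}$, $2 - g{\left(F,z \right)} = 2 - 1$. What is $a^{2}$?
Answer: $1089$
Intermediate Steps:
$g{\left(F,z \right)} = 1$ ($g{\left(F,z \right)} = 2 - \left(2 - 1\right) = 2 - 1 = 1$)
$a = 33$ ($a = 3^{2} + 1 \cdot 6 \cdot 4 = 9 + 1 \cdot 24 = 9 + 24 = 33$)
$a^{2} = 33^{2} = 1089$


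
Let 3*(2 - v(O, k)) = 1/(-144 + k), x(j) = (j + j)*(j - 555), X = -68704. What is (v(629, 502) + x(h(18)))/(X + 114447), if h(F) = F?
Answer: -20760421/49127982 ≈ -0.42258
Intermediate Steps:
x(j) = 2*j*(-555 + j) (x(j) = (2*j)*(-555 + j) = 2*j*(-555 + j))
v(O, k) = 2 - 1/(3*(-144 + k))
(v(629, 502) + x(h(18)))/(X + 114447) = ((-865 + 6*502)/(3*(-144 + 502)) + 2*18*(-555 + 18))/(-68704 + 114447) = ((1/3)*(-865 + 3012)/358 + 2*18*(-537))/45743 = ((1/3)*(1/358)*2147 - 19332)*(1/45743) = (2147/1074 - 19332)*(1/45743) = -20760421/1074*1/45743 = -20760421/49127982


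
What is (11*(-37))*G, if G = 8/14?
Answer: -1628/7 ≈ -232.57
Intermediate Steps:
G = 4/7 (G = 8*(1/14) = 4/7 ≈ 0.57143)
(11*(-37))*G = (11*(-37))*(4/7) = -407*4/7 = -1628/7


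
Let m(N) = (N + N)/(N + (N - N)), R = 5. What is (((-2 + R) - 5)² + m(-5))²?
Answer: 36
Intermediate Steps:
m(N) = 2 (m(N) = (2*N)/(N + 0) = (2*N)/N = 2)
(((-2 + R) - 5)² + m(-5))² = (((-2 + 5) - 5)² + 2)² = ((3 - 5)² + 2)² = ((-2)² + 2)² = (4 + 2)² = 6² = 36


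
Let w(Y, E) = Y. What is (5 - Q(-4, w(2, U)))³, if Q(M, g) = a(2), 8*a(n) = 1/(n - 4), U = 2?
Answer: 531441/4096 ≈ 129.75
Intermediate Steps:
a(n) = 1/(8*(-4 + n)) (a(n) = 1/(8*(n - 4)) = 1/(8*(-4 + n)))
Q(M, g) = -1/16 (Q(M, g) = 1/(8*(-4 + 2)) = (⅛)/(-2) = (⅛)*(-½) = -1/16)
(5 - Q(-4, w(2, U)))³ = (5 - 1*(-1/16))³ = (5 + 1/16)³ = (81/16)³ = 531441/4096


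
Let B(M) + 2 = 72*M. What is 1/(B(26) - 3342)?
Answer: -1/1472 ≈ -0.00067935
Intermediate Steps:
B(M) = -2 + 72*M
1/(B(26) - 3342) = 1/((-2 + 72*26) - 3342) = 1/((-2 + 1872) - 3342) = 1/(1870 - 3342) = 1/(-1472) = -1/1472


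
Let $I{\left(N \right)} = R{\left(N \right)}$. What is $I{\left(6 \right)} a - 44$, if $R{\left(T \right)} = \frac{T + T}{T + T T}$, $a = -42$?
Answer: $-56$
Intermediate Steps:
$R{\left(T \right)} = \frac{2 T}{T + T^{2}}$
$I{\left(N \right)} = \frac{2}{1 + N}$
$I{\left(6 \right)} a - 44 = \frac{2}{1 + 6} \left(-42\right) - 44 = \frac{2}{7} \left(-42\right) - 44 = -12 - 44 = -56$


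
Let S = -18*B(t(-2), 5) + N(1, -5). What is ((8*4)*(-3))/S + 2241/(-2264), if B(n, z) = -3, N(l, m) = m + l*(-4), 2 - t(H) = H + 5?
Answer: -106063/33960 ≈ -3.1232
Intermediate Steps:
t(H) = -3 - H (t(H) = 2 - (H + 5) = 2 - (5 + H) = 2 + (-5 - H) = -3 - H)
N(l, m) = m - 4*l
S = 45 (S = -18*(-3) + (-5 - 4*1) = 54 + (-5 - 4) = 54 - 9 = 45)
((8*4)*(-3))/S + 2241/(-2264) = ((8*4)*(-3))/45 + 2241/(-2264) = (32*(-3))*(1/45) + 2241*(-1/2264) = -96*1/45 - 2241/2264 = -32/15 - 2241/2264 = -106063/33960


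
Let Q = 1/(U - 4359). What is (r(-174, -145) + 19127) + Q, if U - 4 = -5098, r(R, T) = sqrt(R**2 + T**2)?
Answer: 180807530/9453 + 29*sqrt(61) ≈ 19354.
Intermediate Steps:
U = -5094 (U = 4 - 5098 = -5094)
Q = -1/9453 (Q = 1/(-5094 - 4359) = 1/(-9453) = -1/9453 ≈ -0.00010579)
(r(-174, -145) + 19127) + Q = (sqrt((-174)**2 + (-145)**2) + 19127) - 1/9453 = (sqrt(30276 + 21025) + 19127) - 1/9453 = (sqrt(51301) + 19127) - 1/9453 = (29*sqrt(61) + 19127) - 1/9453 = (19127 + 29*sqrt(61)) - 1/9453 = 180807530/9453 + 29*sqrt(61)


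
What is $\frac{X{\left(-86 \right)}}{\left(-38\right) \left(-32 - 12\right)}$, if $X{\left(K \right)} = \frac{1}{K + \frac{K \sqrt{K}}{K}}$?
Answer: $- \frac{1}{145464} - \frac{i \sqrt{86}}{12509904} \approx -6.8746 \cdot 10^{-6} - 7.413 \cdot 10^{-7} i$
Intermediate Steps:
$X{\left(K \right)} = \frac{1}{K + \sqrt{K}}$ ($X{\left(K \right)} = \frac{1}{K + \frac{K^{\frac{3}{2}}}{K}} = \frac{1}{K + \sqrt{K}}$)
$\frac{X{\left(-86 \right)}}{\left(-38\right) \left(-32 - 12\right)} = \frac{\left(-86\right) \frac{1}{\left(-86\right)^{2} + \left(-86\right)^{\frac{3}{2}}}}{\left(-38\right) \left(-32 - 12\right)} = \frac{\left(-86\right) \frac{1}{7396 - 86 i \sqrt{86}}}{\left(-38\right) \left(-44\right)} = \frac{\left(-86\right) \frac{1}{7396 - 86 i \sqrt{86}}}{1672} = - \frac{86}{7396 - 86 i \sqrt{86}} \cdot \frac{1}{1672} = - \frac{43}{836 \left(7396 - 86 i \sqrt{86}\right)}$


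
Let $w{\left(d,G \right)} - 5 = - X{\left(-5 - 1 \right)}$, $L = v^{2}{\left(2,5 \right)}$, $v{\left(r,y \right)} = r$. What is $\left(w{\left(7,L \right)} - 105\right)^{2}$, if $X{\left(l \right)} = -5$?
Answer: $9025$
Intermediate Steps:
$L = 4$ ($L = 2^{2} = 4$)
$w{\left(d,G \right)} = 10$ ($w{\left(d,G \right)} = 5 - -5 = 5 + 5 = 10$)
$\left(w{\left(7,L \right)} - 105\right)^{2} = \left(10 - 105\right)^{2} = \left(-95\right)^{2} = 9025$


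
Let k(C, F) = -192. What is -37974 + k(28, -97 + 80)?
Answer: -38166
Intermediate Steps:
-37974 + k(28, -97 + 80) = -37974 - 192 = -38166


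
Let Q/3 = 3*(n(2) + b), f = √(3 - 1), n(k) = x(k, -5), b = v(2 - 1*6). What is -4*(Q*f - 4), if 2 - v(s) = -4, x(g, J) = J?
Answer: 16 - 36*√2 ≈ -34.912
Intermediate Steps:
v(s) = 6 (v(s) = 2 - 1*(-4) = 2 + 4 = 6)
b = 6
n(k) = -5
f = √2 ≈ 1.4142
Q = 9 (Q = 3*(3*(-5 + 6)) = 3*(3*1) = 3*3 = 9)
-4*(Q*f - 4) = -4*(9*√2 - 4) = -4*(-4 + 9*√2) = 16 - 36*√2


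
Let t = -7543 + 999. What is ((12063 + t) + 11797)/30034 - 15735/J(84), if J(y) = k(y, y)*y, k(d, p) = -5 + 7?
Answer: -78279317/840952 ≈ -93.084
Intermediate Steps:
t = -6544
k(d, p) = 2
J(y) = 2*y
((12063 + t) + 11797)/30034 - 15735/J(84) = ((12063 - 6544) + 11797)/30034 - 15735/(2*84) = (5519 + 11797)*(1/30034) - 15735/168 = 17316*(1/30034) - 15735*1/168 = 8658/15017 - 5245/56 = -78279317/840952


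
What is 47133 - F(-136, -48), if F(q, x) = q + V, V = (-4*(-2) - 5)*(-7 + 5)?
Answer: 47275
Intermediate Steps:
V = -6 (V = (8 - 5)*(-2) = 3*(-2) = -6)
F(q, x) = -6 + q (F(q, x) = q - 6 = -6 + q)
47133 - F(-136, -48) = 47133 - (-6 - 136) = 47133 - 1*(-142) = 47133 + 142 = 47275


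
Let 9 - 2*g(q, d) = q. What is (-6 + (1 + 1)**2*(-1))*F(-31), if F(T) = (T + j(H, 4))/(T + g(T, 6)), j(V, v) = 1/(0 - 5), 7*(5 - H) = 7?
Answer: -312/11 ≈ -28.364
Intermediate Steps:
H = 4 (H = 5 - 1/7*7 = 5 - 1 = 4)
g(q, d) = 9/2 - q/2
j(V, v) = -1/5 (j(V, v) = 1/(-5) = -1/5)
F(T) = (-1/5 + T)/(9/2 + T/2) (F(T) = (T - 1/5)/(T + (9/2 - T/2)) = (-1/5 + T)/(9/2 + T/2))
(-6 + (1 + 1)**2*(-1))*F(-31) = (-6 + (1 + 1)**2*(-1))*(2*(-1 + 5*(-31))/(5*(9 - 31))) = (-6 + 2**2*(-1))*((2/5)*(-1 - 155)/(-22)) = (-6 + 4*(-1))*((2/5)*(-1/22)*(-156)) = (-6 - 4)*(156/55) = -10*156/55 = -312/11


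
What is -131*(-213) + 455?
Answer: 28358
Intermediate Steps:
-131*(-213) + 455 = 27903 + 455 = 28358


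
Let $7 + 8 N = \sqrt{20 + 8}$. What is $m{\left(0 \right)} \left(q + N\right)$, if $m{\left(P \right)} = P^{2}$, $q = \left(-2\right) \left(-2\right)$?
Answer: $0$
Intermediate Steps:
$q = 4$
$N = - \frac{7}{8} + \frac{\sqrt{7}}{4}$ ($N = - \frac{7}{8} + \frac{\sqrt{20 + 8}}{8} = - \frac{7}{8} + \frac{\sqrt{28}}{8} = - \frac{7}{8} + \frac{2 \sqrt{7}}{8} = - \frac{7}{8} + \frac{\sqrt{7}}{4} \approx -0.21356$)
$m{\left(0 \right)} \left(q + N\right) = 0^{2} \left(4 - \left(\frac{7}{8} - \frac{\sqrt{7}}{4}\right)\right) = 0 \left(\frac{25}{8} + \frac{\sqrt{7}}{4}\right) = 0$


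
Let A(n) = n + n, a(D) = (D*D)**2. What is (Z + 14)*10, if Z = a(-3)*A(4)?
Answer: 6620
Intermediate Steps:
a(D) = D**4 (a(D) = (D**2)**2 = D**4)
A(n) = 2*n
Z = 648 (Z = (-3)**4*(2*4) = 81*8 = 648)
(Z + 14)*10 = (648 + 14)*10 = 662*10 = 6620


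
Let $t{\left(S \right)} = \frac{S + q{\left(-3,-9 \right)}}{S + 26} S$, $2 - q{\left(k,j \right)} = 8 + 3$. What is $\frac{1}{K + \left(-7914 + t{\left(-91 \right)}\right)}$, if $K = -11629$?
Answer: $- \frac{1}{19683} \approx -5.0805 \cdot 10^{-5}$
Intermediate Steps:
$q{\left(k,j \right)} = -9$ ($q{\left(k,j \right)} = 2 - \left(8 + 3\right) = 2 - 11 = -9$)
$t{\left(S \right)} = \frac{S \left(-9 + S\right)}{26 + S}$ ($t{\left(S \right)} = \frac{S - 9}{S + 26} S = \frac{-9 + S}{26 + S} S = \frac{S \left(-9 + S\right)}{26 + S}$)
$\frac{1}{K + \left(-7914 + t{\left(-91 \right)}\right)} = \frac{1}{-11629 - \left(7914 + \frac{91 \left(-9 - 91\right)}{26 - 91}\right)} = \frac{1}{-11629 - \left(7914 + 91 \frac{1}{-65} \left(-100\right)\right)} = \frac{1}{-11629 - \left(7914 - -140\right)} = \frac{1}{-11629 - 8054} = \frac{1}{-19683} = - \frac{1}{19683}$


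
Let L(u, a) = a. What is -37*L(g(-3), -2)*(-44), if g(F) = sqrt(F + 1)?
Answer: -3256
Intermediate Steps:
g(F) = sqrt(1 + F)
-37*L(g(-3), -2)*(-44) = -37*(-2)*(-44) = 74*(-44) = -3256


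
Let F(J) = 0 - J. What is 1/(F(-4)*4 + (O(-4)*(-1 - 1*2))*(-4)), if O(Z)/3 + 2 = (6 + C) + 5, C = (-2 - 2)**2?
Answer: 1/916 ≈ 0.0010917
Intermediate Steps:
F(J) = -J
C = 16 (C = (-4)**2 = 16)
O(Z) = 75 (O(Z) = -6 + 3*((6 + 16) + 5) = -6 + 3*(22 + 5) = -6 + 3*27 = -6 + 81 = 75)
1/(F(-4)*4 + (O(-4)*(-1 - 1*2))*(-4)) = 1/(-1*(-4)*4 + (75*(-1 - 1*2))*(-4)) = 1/(4*4 + (75*(-1 - 2))*(-4)) = 1/(16 + (75*(-3))*(-4)) = 1/(16 - 225*(-4)) = 1/(16 + 900) = 1/916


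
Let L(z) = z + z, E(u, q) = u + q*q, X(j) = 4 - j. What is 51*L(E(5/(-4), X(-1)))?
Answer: 4845/2 ≈ 2422.5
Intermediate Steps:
E(u, q) = u + q²
L(z) = 2*z
51*L(E(5/(-4), X(-1))) = 51*(2*(5/(-4) + (4 - 1*(-1))²)) = 51*(2*(5*(-¼) + (4 + 1)²)) = 51*(2*(-5/4 + 5²)) = 51*(2*(-5/4 + 25)) = 51*(2*(95/4)) = 51*(95/2) = 4845/2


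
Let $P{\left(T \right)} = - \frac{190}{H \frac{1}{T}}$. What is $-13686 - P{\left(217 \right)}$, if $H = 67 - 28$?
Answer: $- \frac{492524}{39} \approx -12629.0$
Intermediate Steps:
$H = 39$ ($H = 67 - 28 = 39$)
$P{\left(T \right)} = - \frac{190 T}{39}$ ($P{\left(T \right)} = - \frac{190}{39 \frac{1}{T}} = - 190 \frac{T}{39} = - \frac{190 T}{39}$)
$-13686 - P{\left(217 \right)} = -13686 - \left(- \frac{190}{39}\right) 217 = -13686 - - \frac{41230}{39} = -13686 + \frac{41230}{39} = - \frac{492524}{39}$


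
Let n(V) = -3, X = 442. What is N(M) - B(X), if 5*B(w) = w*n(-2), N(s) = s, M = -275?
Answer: -49/5 ≈ -9.8000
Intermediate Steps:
B(w) = -3*w/5 (B(w) = (w*(-3))/5 = (-3*w)/5 = -3*w/5)
N(M) - B(X) = -275 - (-3)*442/5 = -275 - 1*(-1326/5) = -275 + 1326/5 = -49/5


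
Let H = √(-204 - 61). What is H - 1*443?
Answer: -443 + I*√265 ≈ -443.0 + 16.279*I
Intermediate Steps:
H = I*√265 (H = √(-265) = I*√265 ≈ 16.279*I)
H - 1*443 = I*√265 - 1*443 = I*√265 - 443 = -443 + I*√265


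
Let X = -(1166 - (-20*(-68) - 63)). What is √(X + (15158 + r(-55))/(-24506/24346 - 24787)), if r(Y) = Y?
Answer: √329778706331139845/50290734 ≈ 11.419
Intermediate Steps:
X = 131 (X = -(1166 - (1360 - 63)) = -(1166 - 1*1297) = -(1166 - 1297) = -1*(-131) = 131)
√(X + (15158 + r(-55))/(-24506/24346 - 24787)) = √(131 + (15158 - 55)/(-24506/24346 - 24787)) = √(131 + 15103/(-24506*1/24346 - 24787)) = √(131 + 15103/(-12253/12173 - 24787)) = √(131 + 15103/(-301744404/12173)) = √(131 + 15103*(-12173/301744404)) = √(131 - 183848819/301744404) = √(39344668105/301744404) = √329778706331139845/50290734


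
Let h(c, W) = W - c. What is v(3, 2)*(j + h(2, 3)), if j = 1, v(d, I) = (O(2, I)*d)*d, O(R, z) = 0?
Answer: 0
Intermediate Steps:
v(d, I) = 0 (v(d, I) = (0*d)*d = 0*d = 0)
v(3, 2)*(j + h(2, 3)) = 0*(1 + (3 - 1*2)) = 0*(1 + (3 - 2)) = 0*(1 + 1) = 0*2 = 0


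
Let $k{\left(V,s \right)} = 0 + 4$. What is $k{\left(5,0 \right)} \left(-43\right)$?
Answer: $-172$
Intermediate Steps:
$k{\left(V,s \right)} = 4$
$k{\left(5,0 \right)} \left(-43\right) = 4 \left(-43\right) = -172$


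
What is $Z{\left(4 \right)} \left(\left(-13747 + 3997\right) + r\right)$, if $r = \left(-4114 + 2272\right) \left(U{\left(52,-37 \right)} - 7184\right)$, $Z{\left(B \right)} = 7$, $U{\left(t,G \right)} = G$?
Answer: $93039324$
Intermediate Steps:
$r = 13301082$ ($r = \left(-4114 + 2272\right) \left(-37 - 7184\right) = \left(-1842\right) \left(-7221\right) = 13301082$)
$Z{\left(4 \right)} \left(\left(-13747 + 3997\right) + r\right) = 7 \left(\left(-13747 + 3997\right) + 13301082\right) = 7 \left(-9750 + 13301082\right) = 7 \cdot 13291332 = 93039324$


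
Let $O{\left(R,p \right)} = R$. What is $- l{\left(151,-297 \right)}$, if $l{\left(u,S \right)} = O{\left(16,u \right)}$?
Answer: $-16$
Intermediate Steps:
$l{\left(u,S \right)} = 16$
$- l{\left(151,-297 \right)} = \left(-1\right) 16 = -16$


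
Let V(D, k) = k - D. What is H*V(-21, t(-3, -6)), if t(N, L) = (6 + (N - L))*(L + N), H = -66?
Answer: 3960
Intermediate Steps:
t(N, L) = (L + N)*(6 + N - L) (t(N, L) = (6 + N - L)*(L + N) = (L + N)*(6 + N - L))
H*V(-21, t(-3, -6)) = -66*(((-3)**2 - 1*(-6)**2 + 6*(-6) + 6*(-3)) - 1*(-21)) = -66*((9 - 1*36 - 36 - 18) + 21) = -66*((9 - 36 - 36 - 18) + 21) = -66*(-81 + 21) = -66*(-60) = 3960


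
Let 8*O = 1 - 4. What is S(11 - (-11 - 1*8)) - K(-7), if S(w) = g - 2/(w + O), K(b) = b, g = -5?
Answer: 458/237 ≈ 1.9325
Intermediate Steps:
O = -3/8 (O = (1 - 4)/8 = (⅛)*(-3) = -3/8 ≈ -0.37500)
S(w) = -5 - 2/(-3/8 + w) (S(w) = -5 - 2/(w - 3/8) = -5 - 2/(-3/8 + w))
S(11 - (-11 - 1*8)) - K(-7) = (-1 - 40*(11 - (-11 - 1*8)))/(-3 + 8*(11 - (-11 - 1*8))) - 1*(-7) = (-1 - 40*(11 - (-11 - 8)))/(-3 + 8*(11 - (-11 - 8))) + 7 = (-1 - 40*(11 - 1*(-19)))/(-3 + 8*(11 - 1*(-19))) + 7 = (-1 - 40*(11 + 19))/(-3 + 8*(11 + 19)) + 7 = (-1 - 40*30)/(-3 + 8*30) + 7 = (-1 - 1200)/(-3 + 240) + 7 = -1201/237 + 7 = 458/237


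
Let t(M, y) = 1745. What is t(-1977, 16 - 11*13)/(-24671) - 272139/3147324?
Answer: -4068673883/25882543468 ≈ -0.15720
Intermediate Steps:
t(-1977, 16 - 11*13)/(-24671) - 272139/3147324 = 1745/(-24671) - 272139/3147324 = 1745*(-1/24671) - 272139*1/3147324 = -1745/24671 - 90713/1049108 = -4068673883/25882543468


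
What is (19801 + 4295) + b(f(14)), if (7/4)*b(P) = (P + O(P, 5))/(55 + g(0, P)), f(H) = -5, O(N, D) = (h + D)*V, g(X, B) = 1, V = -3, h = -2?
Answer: 168671/7 ≈ 24096.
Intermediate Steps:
O(N, D) = 6 - 3*D (O(N, D) = (-2 + D)*(-3) = 6 - 3*D)
b(P) = -9/98 + P/98 (b(P) = 4*((P + (6 - 3*5))/(55 + 1))/7 = 4*((P + (6 - 15))/56)/7 = 4*((P - 9)*(1/56))/7 = 4*((-9 + P)*(1/56))/7 = 4*(-9/56 + P/56)/7 = -9/98 + P/98)
(19801 + 4295) + b(f(14)) = (19801 + 4295) + (-9/98 + (1/98)*(-5)) = 24096 + (-9/98 - 5/98) = 24096 - ⅐ = 168671/7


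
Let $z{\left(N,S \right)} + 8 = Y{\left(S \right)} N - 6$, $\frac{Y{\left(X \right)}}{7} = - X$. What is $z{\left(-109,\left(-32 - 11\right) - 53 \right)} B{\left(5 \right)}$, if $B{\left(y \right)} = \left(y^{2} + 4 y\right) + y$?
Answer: $-3663100$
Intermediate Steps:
$Y{\left(X \right)} = - 7 X$ ($Y{\left(X \right)} = 7 \left(- X\right) = - 7 X$)
$z{\left(N,S \right)} = -14 - 7 N S$ ($z{\left(N,S \right)} = -8 + \left(- 7 S N - 6\right) = -8 - \left(6 + 7 N S\right) = -14 - 7 N S$)
$B{\left(y \right)} = y^{2} + 5 y$
$z{\left(-109,\left(-32 - 11\right) - 53 \right)} B{\left(5 \right)} = \left(-14 - - 763 \left(\left(-32 - 11\right) - 53\right)\right) 5 \left(5 + 5\right) = \left(-14 - - 763 \left(-43 - 53\right)\right) 5 \cdot 10 = \left(-14 - \left(-763\right) \left(-96\right)\right) 50 = \left(-14 - 73248\right) 50 = \left(-73262\right) 50 = -3663100$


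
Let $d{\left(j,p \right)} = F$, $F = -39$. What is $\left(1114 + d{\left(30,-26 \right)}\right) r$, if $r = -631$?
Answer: $-678325$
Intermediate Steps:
$d{\left(j,p \right)} = -39$
$\left(1114 + d{\left(30,-26 \right)}\right) r = \left(1114 - 39\right) \left(-631\right) = 1075 \left(-631\right) = -678325$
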